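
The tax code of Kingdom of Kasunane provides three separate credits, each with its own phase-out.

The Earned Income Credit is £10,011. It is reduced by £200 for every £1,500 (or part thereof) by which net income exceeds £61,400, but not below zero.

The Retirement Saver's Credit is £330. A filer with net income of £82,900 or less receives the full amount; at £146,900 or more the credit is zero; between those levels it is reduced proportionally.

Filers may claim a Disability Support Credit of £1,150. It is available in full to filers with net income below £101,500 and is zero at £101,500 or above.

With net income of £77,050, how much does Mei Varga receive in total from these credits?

£9,291

Earned Income Credit: income exceeds £61,400 by £15,650, which is 11 full-or-partial £1,500 increments; reduction = 11 × £200 = £2,200, leaving £7,811.
Retirement Saver's Credit: £77,050 is at or below the £82,900 threshold, so the full £330 applies.
Disability Support Credit: £77,050 is below the £101,500 cutoff, so the full £1,150 applies.
Total: £7,811 + £330 + £1,150 = £9,291.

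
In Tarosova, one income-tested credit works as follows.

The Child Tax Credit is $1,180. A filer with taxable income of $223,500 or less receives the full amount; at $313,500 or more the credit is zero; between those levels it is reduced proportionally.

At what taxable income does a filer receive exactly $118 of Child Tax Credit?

$304,500

$118 is 118/1,180 of the full $1,180, so 1,062/1,180 of the $90,000 range has been used: income = $223,500 + $90,000 × 1,062/1,180 = $304,500.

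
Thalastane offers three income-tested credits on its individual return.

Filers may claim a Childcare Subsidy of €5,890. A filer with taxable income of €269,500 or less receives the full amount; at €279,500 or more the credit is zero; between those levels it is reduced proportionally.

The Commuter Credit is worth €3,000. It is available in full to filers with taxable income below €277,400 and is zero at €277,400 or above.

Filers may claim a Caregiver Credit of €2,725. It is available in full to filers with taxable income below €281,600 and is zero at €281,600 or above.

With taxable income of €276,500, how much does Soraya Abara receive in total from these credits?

€7,492

Childcare Subsidy: €276,500 is €7,000 into a €10,000 phase-out range, leaving 3,000/10,000 of the credit: €5,890 × 3,000/10,000 = €1,767.
Commuter Credit: €276,500 is below the €277,400 cutoff, so the full €3,000 applies.
Caregiver Credit: €276,500 is below the €281,600 cutoff, so the full €2,725 applies.
Total: €1,767 + €3,000 + €2,725 = €7,492.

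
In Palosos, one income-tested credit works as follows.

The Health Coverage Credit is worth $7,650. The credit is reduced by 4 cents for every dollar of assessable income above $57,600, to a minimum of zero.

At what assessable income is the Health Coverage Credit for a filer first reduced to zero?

The credit falls by 4% of each dollar above $57,600, so it reaches zero when the excess is $7,650 / 4% = $191,250: income = $57,600 + $191,250 = $248,850.

$248,850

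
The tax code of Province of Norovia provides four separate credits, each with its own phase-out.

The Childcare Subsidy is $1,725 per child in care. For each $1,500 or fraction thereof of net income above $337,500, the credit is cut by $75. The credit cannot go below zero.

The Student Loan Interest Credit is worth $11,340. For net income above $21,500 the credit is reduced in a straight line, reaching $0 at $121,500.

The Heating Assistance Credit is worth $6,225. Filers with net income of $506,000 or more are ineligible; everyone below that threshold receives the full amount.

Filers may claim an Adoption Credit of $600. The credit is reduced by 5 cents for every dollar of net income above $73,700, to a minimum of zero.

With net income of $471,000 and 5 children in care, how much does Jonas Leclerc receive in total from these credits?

$8,175

Childcare Subsidy: base = 5 × $1,725 = $8,625. income exceeds $337,500 by $133,500, which is 89 full-or-partial $1,500 increments; reduction = 89 × $75 = $6,675, leaving $1,950.
Student Loan Interest Credit: $471,000 is at or above $121,500, so the credit is $0.
Heating Assistance Credit: $471,000 is below the $506,000 cutoff, so the full $6,225 applies.
Adoption Credit: 5% of the $397,300 excess over $73,700 is $19,865 ≥ base, so the credit is $0.
Total: $1,950 + $0 + $6,225 + $0 = $8,175.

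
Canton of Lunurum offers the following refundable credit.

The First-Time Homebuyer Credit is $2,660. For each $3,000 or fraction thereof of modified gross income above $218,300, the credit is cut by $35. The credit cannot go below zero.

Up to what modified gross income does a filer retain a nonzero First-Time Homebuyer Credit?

$443,300

After 75 increments the reduction is 75 × $35 = $2,625, leaving $35; one more increment wipes it out. Increment 75 ends at excess 75 × $3,000 = $225,000, so the highest qualifying income is $218,300 + $225,000 = $443,300.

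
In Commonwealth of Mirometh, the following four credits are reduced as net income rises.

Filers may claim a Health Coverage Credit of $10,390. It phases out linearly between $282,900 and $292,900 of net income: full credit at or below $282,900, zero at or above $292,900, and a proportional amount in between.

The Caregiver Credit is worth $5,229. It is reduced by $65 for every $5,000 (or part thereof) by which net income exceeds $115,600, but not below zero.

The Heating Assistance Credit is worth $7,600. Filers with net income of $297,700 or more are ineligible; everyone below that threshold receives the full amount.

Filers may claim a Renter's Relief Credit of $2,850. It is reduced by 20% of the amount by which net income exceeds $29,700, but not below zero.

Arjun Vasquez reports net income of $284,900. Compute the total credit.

$18,931

Health Coverage Credit: $284,900 is $2,000 into a $10,000 phase-out range, leaving 8,000/10,000 of the credit: $10,390 × 8,000/10,000 = $8,312.
Caregiver Credit: income exceeds $115,600 by $169,300, which is 34 full-or-partial $5,000 increments; reduction = 34 × $65 = $2,210, leaving $3,019.
Heating Assistance Credit: $284,900 is below the $297,700 cutoff, so the full $7,600 applies.
Renter's Relief Credit: 20% of the $255,200 excess over $29,700 is $51,040 ≥ base, so the credit is $0.
Total: $8,312 + $3,019 + $7,600 + $0 = $18,931.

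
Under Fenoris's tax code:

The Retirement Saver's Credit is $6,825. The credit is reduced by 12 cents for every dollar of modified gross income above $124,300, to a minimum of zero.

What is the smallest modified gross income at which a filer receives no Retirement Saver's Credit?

$181,175

The credit falls by 12% of each dollar above $124,300, so it reaches zero when the excess is $6,825 / 12% = $56,875: income = $124,300 + $56,875 = $181,175.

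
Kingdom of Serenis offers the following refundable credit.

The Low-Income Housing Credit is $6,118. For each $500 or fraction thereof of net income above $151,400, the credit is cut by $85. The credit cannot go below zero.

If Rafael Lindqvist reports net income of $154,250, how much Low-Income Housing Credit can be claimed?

Low-Income Housing Credit: income exceeds $151,400 by $2,850, which is 6 full-or-partial $500 increments; reduction = 6 × $85 = $510, leaving $5,608.

$5,608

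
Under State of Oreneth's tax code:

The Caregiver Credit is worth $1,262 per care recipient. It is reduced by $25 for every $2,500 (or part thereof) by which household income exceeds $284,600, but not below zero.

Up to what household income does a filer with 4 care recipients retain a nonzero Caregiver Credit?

$787,100

Full credit = 4 × $1,262 = $5,048.
After 201 increments the reduction is 201 × $25 = $5,025, leaving $23; one more increment wipes it out. Increment 201 ends at excess 201 × $2,500 = $502,500, so the highest qualifying income is $284,600 + $502,500 = $787,100.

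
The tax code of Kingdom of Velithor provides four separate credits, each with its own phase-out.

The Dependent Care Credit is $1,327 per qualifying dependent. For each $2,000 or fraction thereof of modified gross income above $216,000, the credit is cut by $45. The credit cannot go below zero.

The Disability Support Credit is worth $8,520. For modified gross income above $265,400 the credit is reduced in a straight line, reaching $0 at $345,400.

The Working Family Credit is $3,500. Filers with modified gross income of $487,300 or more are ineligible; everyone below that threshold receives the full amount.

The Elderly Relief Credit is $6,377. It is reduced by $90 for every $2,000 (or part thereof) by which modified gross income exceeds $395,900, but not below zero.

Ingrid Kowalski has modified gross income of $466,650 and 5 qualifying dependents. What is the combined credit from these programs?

Dependent Care Credit: base = 5 × $1,327 = $6,635. income exceeds $216,000 by $250,650, which is 126 full-or-partial $2,000 increments; reduction = 126 × $45 = $5,670, leaving $965.
Disability Support Credit: $466,650 is at or above $345,400, so the credit is $0.
Working Family Credit: $466,650 is below the $487,300 cutoff, so the full $3,500 applies.
Elderly Relief Credit: income exceeds $395,900 by $70,750, which is 36 full-or-partial $2,000 increments; reduction = 36 × $90 = $3,240, leaving $3,137.
Total: $965 + $0 + $3,500 + $3,137 = $7,602.

$7,602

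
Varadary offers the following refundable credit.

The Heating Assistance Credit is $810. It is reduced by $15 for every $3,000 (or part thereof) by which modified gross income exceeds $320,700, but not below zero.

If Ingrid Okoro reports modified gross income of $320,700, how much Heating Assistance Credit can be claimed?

Heating Assistance Credit: $320,700 is at or below the $320,700 threshold, so the full $810 applies.

$810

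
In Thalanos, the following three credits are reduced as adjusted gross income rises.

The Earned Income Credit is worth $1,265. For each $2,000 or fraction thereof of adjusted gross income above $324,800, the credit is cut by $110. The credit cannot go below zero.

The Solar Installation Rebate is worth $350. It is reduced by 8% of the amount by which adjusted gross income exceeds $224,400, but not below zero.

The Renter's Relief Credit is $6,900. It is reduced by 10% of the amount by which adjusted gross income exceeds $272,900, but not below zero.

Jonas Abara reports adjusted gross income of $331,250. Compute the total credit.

$1,890

Earned Income Credit: income exceeds $324,800 by $6,450, which is 4 full-or-partial $2,000 increments; reduction = 4 × $110 = $440, leaving $825.
Solar Installation Rebate: 8% of the $106,850 excess over $224,400 is $8,548 ≥ base, so the credit is $0.
Renter's Relief Credit: 10% of the $58,350 excess over $272,900 is $5,835; credit = $6,900 − $5,835 = $1,065.
Total: $825 + $0 + $1,065 = $1,890.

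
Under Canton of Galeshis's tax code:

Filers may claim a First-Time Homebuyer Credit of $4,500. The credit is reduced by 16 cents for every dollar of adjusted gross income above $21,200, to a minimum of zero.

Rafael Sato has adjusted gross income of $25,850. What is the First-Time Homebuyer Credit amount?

$3,756

First-Time Homebuyer Credit: 16% of the $4,650 excess over $21,200 is $744; credit = $4,500 − $744 = $3,756.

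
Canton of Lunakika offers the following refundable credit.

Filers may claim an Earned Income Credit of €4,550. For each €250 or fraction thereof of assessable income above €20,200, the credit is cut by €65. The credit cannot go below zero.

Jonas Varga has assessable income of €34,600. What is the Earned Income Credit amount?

€780

Earned Income Credit: income exceeds €20,200 by €14,400, which is 58 full-or-partial €250 increments; reduction = 58 × €65 = €3,770, leaving €780.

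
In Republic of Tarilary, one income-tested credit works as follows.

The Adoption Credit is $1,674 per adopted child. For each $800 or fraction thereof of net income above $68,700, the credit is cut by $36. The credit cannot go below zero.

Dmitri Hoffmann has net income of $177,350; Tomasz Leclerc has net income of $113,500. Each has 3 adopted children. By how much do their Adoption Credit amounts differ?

$2,880

Dmitri ($177,350): Adoption Credit: base = 3 × $1,674 = $5,022. income exceeds $68,700 by $108,650, which is 136 full-or-partial $800 increments; reduction = 136 × $36 = $4,896, leaving $126.
Tomasz ($113,500): Adoption Credit: base = 3 × $1,674 = $5,022. income exceeds $68,700 by $44,800, which is 56 full-or-partial $800 increments; reduction = 56 × $36 = $2,016, leaving $3,006.
Difference: |$126 − $3,006| = $2,880.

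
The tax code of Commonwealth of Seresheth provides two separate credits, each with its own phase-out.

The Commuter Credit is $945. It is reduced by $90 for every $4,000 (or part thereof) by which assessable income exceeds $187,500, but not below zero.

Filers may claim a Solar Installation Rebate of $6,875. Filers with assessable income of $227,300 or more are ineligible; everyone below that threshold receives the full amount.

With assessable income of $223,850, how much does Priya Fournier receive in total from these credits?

$6,920

Commuter Credit: income exceeds $187,500 by $36,350, which is 10 full-or-partial $4,000 increments; reduction = 10 × $90 = $900, leaving $45.
Solar Installation Rebate: $223,850 is below the $227,300 cutoff, so the full $6,875 applies.
Total: $45 + $6,875 = $6,920.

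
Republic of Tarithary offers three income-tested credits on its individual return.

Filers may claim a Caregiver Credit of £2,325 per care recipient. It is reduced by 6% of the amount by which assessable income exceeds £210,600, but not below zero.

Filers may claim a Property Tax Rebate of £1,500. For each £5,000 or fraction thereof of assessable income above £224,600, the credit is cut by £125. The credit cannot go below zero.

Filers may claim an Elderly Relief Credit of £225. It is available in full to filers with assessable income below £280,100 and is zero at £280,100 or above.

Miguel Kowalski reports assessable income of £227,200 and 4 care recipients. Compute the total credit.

£9,904

Caregiver Credit: base = 4 × £2,325 = £9,300. 6% of the £16,600 excess over £210,600 is £996; credit = £9,300 − £996 = £8,304.
Property Tax Rebate: income exceeds £224,600 by £2,600, which is 1 full-or-partial £5,000 increment; reduction = 1 × £125 = £125, leaving £1,375.
Elderly Relief Credit: £227,200 is below the £280,100 cutoff, so the full £225 applies.
Total: £8,304 + £1,375 + £225 = £9,904.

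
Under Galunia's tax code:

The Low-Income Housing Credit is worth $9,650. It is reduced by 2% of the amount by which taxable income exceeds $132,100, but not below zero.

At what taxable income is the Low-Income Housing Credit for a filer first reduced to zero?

The credit falls by 2% of each dollar above $132,100, so it reaches zero when the excess is $9,650 / 2% = $482,500: income = $132,100 + $482,500 = $614,600.

$614,600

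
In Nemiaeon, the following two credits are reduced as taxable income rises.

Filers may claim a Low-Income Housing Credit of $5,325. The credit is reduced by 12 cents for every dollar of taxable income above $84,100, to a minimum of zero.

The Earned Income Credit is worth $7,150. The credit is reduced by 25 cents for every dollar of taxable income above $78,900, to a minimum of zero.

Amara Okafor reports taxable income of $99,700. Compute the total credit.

Low-Income Housing Credit: 12% of the $15,600 excess over $84,100 is $1,872; credit = $5,325 − $1,872 = $3,453.
Earned Income Credit: 25% of the $20,800 excess over $78,900 is $5,200; credit = $7,150 − $5,200 = $1,950.
Total: $3,453 + $1,950 = $5,403.

$5,403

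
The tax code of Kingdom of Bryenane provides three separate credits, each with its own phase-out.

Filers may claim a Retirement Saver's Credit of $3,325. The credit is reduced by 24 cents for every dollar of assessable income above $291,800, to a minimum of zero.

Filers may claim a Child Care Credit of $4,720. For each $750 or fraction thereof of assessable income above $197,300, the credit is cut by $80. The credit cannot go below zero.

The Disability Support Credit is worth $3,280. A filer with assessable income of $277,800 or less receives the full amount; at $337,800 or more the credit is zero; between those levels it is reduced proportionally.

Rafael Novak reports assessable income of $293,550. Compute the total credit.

$5,324

Retirement Saver's Credit: 24% of the $1,750 excess over $291,800 is $420; credit = $3,325 − $420 = $2,905.
Child Care Credit: income exceeds $197,300 by $96,250 → 129 increments × $80 = $10,320 ≥ base, so the credit is $0.
Disability Support Credit: $293,550 is $15,750 into a $60,000 phase-out range, leaving 44,250/60,000 of the credit: $3,280 × 44,250/60,000 = $2,419.
Total: $2,905 + $0 + $2,419 = $5,324.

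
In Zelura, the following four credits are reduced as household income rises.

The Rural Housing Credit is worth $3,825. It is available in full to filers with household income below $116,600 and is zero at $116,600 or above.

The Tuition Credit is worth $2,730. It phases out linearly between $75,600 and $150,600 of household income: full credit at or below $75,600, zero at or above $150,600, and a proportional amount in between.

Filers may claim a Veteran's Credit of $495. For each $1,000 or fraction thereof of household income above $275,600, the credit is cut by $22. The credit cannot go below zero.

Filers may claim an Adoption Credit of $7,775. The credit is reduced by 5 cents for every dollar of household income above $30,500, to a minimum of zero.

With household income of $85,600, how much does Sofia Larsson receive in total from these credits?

$11,706

Rural Housing Credit: $85,600 is below the $116,600 cutoff, so the full $3,825 applies.
Tuition Credit: $85,600 is $10,000 into a $75,000 phase-out range, leaving 65,000/75,000 of the credit: $2,730 × 65,000/75,000 = $2,366.
Veteran's Credit: $85,600 is at or below the $275,600 threshold, so the full $495 applies.
Adoption Credit: 5% of the $55,100 excess over $30,500 is $2,755; credit = $7,775 − $2,755 = $5,020.
Total: $3,825 + $2,366 + $495 + $5,020 = $11,706.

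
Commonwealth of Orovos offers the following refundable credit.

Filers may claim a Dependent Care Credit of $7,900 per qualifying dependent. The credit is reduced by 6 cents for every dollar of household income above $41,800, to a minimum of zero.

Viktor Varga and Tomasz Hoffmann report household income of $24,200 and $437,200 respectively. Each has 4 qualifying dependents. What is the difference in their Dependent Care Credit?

Viktor ($24,200): Dependent Care Credit: base = 4 × $7,900 = $31,600. $24,200 is at or below the $41,800 threshold, so the full $31,600 applies.
Tomasz ($437,200): Dependent Care Credit: base = 4 × $7,900 = $31,600. 6% of the $395,400 excess over $41,800 is $23,724; credit = $31,600 − $23,724 = $7,876.
Difference: |$31,600 − $7,876| = $23,724.

$23,724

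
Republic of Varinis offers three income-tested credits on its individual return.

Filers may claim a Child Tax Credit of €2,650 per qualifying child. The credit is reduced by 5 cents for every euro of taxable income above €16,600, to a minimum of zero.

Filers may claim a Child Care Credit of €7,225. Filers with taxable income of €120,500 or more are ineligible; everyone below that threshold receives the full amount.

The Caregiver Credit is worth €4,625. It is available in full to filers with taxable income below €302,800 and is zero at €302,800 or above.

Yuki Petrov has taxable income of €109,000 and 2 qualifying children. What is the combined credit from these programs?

€12,530

Child Tax Credit: base = 2 × €2,650 = €5,300. 5% of the €92,400 excess over €16,600 is €4,620; credit = €5,300 − €4,620 = €680.
Child Care Credit: €109,000 is below the €120,500 cutoff, so the full €7,225 applies.
Caregiver Credit: €109,000 is below the €302,800 cutoff, so the full €4,625 applies.
Total: €680 + €7,225 + €4,625 = €12,530.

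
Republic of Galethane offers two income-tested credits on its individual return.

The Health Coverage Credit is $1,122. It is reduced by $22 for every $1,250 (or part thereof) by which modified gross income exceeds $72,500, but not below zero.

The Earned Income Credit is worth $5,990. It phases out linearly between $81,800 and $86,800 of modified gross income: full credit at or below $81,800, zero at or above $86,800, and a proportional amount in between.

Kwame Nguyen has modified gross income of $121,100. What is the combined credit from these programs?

$264

Health Coverage Credit: income exceeds $72,500 by $48,600, which is 39 full-or-partial $1,250 increments; reduction = 39 × $22 = $858, leaving $264.
Earned Income Credit: $121,100 is at or above $86,800, so the credit is $0.
Total: $264 + $0 = $264.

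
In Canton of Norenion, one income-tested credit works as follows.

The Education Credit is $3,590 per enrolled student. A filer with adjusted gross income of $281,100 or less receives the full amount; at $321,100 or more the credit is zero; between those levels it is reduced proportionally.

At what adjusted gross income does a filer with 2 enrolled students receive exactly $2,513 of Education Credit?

$307,100

Full credit = 2 × $3,590 = $7,180.
$2,513 is 2,513/7,180 of the full $7,180, so 4,667/7,180 of the $40,000 range has been used: income = $281,100 + $40,000 × 4,667/7,180 = $307,100.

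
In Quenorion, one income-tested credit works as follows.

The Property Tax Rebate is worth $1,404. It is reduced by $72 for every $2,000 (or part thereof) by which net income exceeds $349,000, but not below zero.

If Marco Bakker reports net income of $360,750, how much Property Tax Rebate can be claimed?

Property Tax Rebate: income exceeds $349,000 by $11,750, which is 6 full-or-partial $2,000 increments; reduction = 6 × $72 = $432, leaving $972.

$972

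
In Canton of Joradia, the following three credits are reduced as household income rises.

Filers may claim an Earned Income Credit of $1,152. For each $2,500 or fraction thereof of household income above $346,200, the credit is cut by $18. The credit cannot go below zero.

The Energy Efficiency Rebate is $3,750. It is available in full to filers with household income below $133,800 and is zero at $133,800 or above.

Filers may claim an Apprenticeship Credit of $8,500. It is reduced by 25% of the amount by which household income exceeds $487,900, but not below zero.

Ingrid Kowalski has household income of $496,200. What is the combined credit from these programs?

Earned Income Credit: income exceeds $346,200 by $150,000, which is 60 full-or-partial $2,500 increments; reduction = 60 × $18 = $1,080, leaving $72.
Energy Efficiency Rebate: $496,200 meets or exceeds the $133,800 cutoff, so the credit is $0.
Apprenticeship Credit: 25% of the $8,300 excess over $487,900 is $2,075; credit = $8,500 − $2,075 = $6,425.
Total: $72 + $0 + $6,425 = $6,497.

$6,497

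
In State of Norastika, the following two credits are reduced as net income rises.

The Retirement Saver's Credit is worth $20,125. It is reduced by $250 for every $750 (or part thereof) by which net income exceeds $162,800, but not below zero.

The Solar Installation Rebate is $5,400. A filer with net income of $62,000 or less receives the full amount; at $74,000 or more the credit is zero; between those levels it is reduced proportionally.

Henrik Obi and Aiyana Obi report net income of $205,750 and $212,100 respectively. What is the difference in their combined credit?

$2,000

Henrik ($205,750): Retirement Saver's Credit: income exceeds $162,800 by $42,950, which is 58 full-or-partial $750 increments; reduction = 58 × $250 = $14,500, leaving $5,625. Solar Installation Rebate: $205,750 is at or above $74,000, so the credit is $0. total $5,625 + $0 = $5,625
Aiyana ($212,100): Retirement Saver's Credit: income exceeds $162,800 by $49,300, which is 66 full-or-partial $750 increments; reduction = 66 × $250 = $16,500, leaving $3,625. Solar Installation Rebate: $212,100 is at or above $74,000, so the credit is $0. total $3,625 + $0 = $3,625
Difference: |$5,625 − $3,625| = $2,000.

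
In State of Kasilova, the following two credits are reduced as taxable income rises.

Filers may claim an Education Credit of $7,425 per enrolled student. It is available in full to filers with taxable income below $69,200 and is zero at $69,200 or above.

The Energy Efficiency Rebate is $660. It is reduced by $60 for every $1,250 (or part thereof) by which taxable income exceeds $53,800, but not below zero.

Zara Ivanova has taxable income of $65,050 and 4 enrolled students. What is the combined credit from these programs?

$29,820

Education Credit: base = 4 × $7,425 = $29,700. $65,050 is below the $69,200 cutoff, so the full $29,700 applies.
Energy Efficiency Rebate: income exceeds $53,800 by $11,250, which is 9 full-or-partial $1,250 increments; reduction = 9 × $60 = $540, leaving $120.
Total: $29,700 + $120 = $29,820.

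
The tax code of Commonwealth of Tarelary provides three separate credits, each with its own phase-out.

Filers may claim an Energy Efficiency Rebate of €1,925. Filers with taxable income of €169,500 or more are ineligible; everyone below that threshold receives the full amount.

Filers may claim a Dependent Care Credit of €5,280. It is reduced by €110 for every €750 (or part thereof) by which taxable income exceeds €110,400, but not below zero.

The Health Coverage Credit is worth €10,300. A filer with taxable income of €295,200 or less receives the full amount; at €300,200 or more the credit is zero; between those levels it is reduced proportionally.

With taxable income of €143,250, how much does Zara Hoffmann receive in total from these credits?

€12,665

Energy Efficiency Rebate: €143,250 is below the €169,500 cutoff, so the full €1,925 applies.
Dependent Care Credit: income exceeds €110,400 by €32,850, which is 44 full-or-partial €750 increments; reduction = 44 × €110 = €4,840, leaving €440.
Health Coverage Credit: €143,250 is at or below the €295,200 threshold, so the full €10,300 applies.
Total: €1,925 + €440 + €10,300 = €12,665.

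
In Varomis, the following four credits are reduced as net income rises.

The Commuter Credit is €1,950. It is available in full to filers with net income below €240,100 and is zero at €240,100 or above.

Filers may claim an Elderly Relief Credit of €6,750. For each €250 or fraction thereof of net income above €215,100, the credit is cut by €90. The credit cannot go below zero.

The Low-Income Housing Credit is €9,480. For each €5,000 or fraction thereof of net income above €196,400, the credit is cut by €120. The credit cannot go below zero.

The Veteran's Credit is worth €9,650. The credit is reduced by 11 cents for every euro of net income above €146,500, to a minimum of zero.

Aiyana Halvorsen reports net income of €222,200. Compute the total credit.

Commuter Credit: €222,200 is below the €240,100 cutoff, so the full €1,950 applies.
Elderly Relief Credit: income exceeds €215,100 by €7,100, which is 29 full-or-partial €250 increments; reduction = 29 × €90 = €2,610, leaving €4,140.
Low-Income Housing Credit: income exceeds €196,400 by €25,800, which is 6 full-or-partial €5,000 increments; reduction = 6 × €120 = €720, leaving €8,760.
Veteran's Credit: 11% of the €75,700 excess over €146,500 is €8,327; credit = €9,650 − €8,327 = €1,323.
Total: €1,950 + €4,140 + €8,760 + €1,323 = €16,173.

€16,173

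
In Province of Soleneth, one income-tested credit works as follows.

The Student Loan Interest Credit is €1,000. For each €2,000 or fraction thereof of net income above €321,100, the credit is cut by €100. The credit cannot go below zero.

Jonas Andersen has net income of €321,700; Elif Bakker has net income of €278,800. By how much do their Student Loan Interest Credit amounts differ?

€100

Jonas (€321,700): Student Loan Interest Credit: income exceeds €321,100 by €600, which is 1 full-or-partial €2,000 increment; reduction = 1 × €100 = €100, leaving €900.
Elif (€278,800): Student Loan Interest Credit: €278,800 is at or below the €321,100 threshold, so the full €1,000 applies.
Difference: |€900 − €1,000| = €100.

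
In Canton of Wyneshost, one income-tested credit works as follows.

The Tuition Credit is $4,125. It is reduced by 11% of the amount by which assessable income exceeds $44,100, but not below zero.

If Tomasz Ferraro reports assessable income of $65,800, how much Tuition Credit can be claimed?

Tuition Credit: 11% of the $21,700 excess over $44,100 is $2,387; credit = $4,125 − $2,387 = $1,738.

$1,738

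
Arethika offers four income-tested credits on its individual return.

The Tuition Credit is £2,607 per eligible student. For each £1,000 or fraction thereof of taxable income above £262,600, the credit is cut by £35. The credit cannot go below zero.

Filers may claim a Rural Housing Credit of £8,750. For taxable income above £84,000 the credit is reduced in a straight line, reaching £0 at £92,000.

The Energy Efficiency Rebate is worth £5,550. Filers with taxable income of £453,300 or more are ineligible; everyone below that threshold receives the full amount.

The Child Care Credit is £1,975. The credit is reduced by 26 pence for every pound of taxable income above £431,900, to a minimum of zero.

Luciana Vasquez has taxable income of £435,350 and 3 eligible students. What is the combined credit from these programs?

£8,394

Tuition Credit: base = 3 × £2,607 = £7,821. income exceeds £262,600 by £172,750, which is 173 full-or-partial £1,000 increments; reduction = 173 × £35 = £6,055, leaving £1,766.
Rural Housing Credit: £435,350 is at or above £92,000, so the credit is £0.
Energy Efficiency Rebate: £435,350 is below the £453,300 cutoff, so the full £5,550 applies.
Child Care Credit: 26% of the £3,450 excess over £431,900 is £897; credit = £1,975 − £897 = £1,078.
Total: £1,766 + £0 + £5,550 + £1,078 = £8,394.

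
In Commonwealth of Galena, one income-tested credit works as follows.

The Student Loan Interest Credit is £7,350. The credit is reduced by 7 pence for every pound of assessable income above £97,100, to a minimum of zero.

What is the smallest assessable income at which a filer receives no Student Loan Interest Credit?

£202,100

The credit falls by 7% of each pound above £97,100, so it reaches zero when the excess is £7,350 / 7% = £105,000: income = £97,100 + £105,000 = £202,100.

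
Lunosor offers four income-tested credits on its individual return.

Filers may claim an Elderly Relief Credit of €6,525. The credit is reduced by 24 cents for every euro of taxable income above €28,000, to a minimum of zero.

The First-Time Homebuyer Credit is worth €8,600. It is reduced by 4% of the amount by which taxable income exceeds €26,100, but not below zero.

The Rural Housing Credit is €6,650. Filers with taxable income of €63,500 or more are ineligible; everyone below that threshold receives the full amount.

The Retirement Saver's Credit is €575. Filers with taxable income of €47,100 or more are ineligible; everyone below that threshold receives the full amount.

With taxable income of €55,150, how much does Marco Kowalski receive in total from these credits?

Elderly Relief Credit: 24% of the €27,150 excess over €28,000 is €6,516; credit = €6,525 − €6,516 = €9.
First-Time Homebuyer Credit: 4% of the €29,050 excess over €26,100 is €1,162; credit = €8,600 − €1,162 = €7,438.
Rural Housing Credit: €55,150 is below the €63,500 cutoff, so the full €6,650 applies.
Retirement Saver's Credit: €55,150 meets or exceeds the €47,100 cutoff, so the credit is €0.
Total: €9 + €7,438 + €6,650 + €0 = €14,097.

€14,097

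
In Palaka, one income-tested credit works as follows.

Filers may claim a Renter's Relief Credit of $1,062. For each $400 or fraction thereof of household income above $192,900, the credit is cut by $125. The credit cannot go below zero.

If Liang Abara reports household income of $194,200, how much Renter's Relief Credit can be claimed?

$562

Renter's Relief Credit: income exceeds $192,900 by $1,300, which is 4 full-or-partial $400 increments; reduction = 4 × $125 = $500, leaving $562.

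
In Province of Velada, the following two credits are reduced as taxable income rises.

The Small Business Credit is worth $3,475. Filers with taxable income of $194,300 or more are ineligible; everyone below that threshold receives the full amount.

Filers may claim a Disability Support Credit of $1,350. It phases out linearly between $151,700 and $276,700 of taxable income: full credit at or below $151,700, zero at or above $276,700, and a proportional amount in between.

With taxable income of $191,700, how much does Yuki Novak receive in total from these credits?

$4,393

Small Business Credit: $191,700 is below the $194,300 cutoff, so the full $3,475 applies.
Disability Support Credit: $191,700 is $40,000 into a $125,000 phase-out range, leaving 85,000/125,000 of the credit: $1,350 × 85,000/125,000 = $918.
Total: $3,475 + $918 = $4,393.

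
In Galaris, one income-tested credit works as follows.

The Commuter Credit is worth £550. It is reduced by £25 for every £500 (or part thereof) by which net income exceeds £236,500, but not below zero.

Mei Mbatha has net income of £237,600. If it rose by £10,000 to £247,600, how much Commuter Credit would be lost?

£475

At £237,600 — income exceeds £236,500 by £1,100, which is 3 full-or-partial £500 increments; reduction = 3 × £25 = £75, leaving £475.
At £247,600 — income exceeds £236,500 by £11,100 → 23 increments × £25 = £575 ≥ base, so the credit is £0.
Lost: £475 − £0 = £475.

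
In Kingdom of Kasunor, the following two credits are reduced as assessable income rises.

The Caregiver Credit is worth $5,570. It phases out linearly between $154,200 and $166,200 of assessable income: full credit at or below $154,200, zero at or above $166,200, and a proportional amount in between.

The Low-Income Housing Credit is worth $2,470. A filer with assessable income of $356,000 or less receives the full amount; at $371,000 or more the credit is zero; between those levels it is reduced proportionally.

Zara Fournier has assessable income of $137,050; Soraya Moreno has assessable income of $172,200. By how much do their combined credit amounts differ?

Zara ($137,050): Caregiver Credit: $137,050 is at or below the $154,200 threshold, so the full $5,570 applies. Low-Income Housing Credit: $137,050 is at or below the $356,000 threshold, so the full $2,470 applies. total $5,570 + $2,470 = $8,040
Soraya ($172,200): Caregiver Credit: $172,200 is at or above $166,200, so the credit is $0. Low-Income Housing Credit: $172,200 is at or below the $356,000 threshold, so the full $2,470 applies. total $0 + $2,470 = $2,470
Difference: |$8,040 − $2,470| = $5,570.

$5,570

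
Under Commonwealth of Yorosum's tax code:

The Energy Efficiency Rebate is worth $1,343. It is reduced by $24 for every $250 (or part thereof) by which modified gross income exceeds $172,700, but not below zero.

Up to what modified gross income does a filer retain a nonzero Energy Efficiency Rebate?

After 55 increments the reduction is 55 × $24 = $1,320, leaving $23; one more increment wipes it out. Increment 55 ends at excess 55 × $250 = $13,750, so the highest qualifying income is $172,700 + $13,750 = $186,450.

$186,450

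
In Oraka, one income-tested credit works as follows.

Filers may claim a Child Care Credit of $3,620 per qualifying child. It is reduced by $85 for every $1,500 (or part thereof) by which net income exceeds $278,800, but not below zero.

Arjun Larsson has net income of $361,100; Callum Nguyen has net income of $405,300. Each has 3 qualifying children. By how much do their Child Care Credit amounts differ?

Arjun ($361,100): Child Care Credit: base = 3 × $3,620 = $10,860. income exceeds $278,800 by $82,300, which is 55 full-or-partial $1,500 increments; reduction = 55 × $85 = $4,675, leaving $6,185.
Callum ($405,300): Child Care Credit: base = 3 × $3,620 = $10,860. income exceeds $278,800 by $126,500, which is 85 full-or-partial $1,500 increments; reduction = 85 × $85 = $7,225, leaving $3,635.
Difference: |$6,185 − $3,635| = $2,550.

$2,550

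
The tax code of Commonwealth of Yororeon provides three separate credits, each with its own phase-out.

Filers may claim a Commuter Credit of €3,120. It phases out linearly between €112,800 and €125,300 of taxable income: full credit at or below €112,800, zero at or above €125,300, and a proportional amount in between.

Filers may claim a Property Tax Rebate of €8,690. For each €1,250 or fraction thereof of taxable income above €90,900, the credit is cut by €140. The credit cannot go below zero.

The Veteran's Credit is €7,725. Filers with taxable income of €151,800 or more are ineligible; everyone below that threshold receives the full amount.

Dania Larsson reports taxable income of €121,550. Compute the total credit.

Commuter Credit: €121,550 is €8,750 into a €12,500 phase-out range, leaving 3,750/12,500 of the credit: €3,120 × 3,750/12,500 = €936.
Property Tax Rebate: income exceeds €90,900 by €30,650, which is 25 full-or-partial €1,250 increments; reduction = 25 × €140 = €3,500, leaving €5,190.
Veteran's Credit: €121,550 is below the €151,800 cutoff, so the full €7,725 applies.
Total: €936 + €5,190 + €7,725 = €13,851.

€13,851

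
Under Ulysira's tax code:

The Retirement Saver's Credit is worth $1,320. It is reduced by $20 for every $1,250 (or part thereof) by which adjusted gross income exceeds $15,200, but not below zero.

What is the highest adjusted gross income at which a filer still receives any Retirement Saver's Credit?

After 65 increments the reduction is 65 × $20 = $1,300, leaving $20; one more increment wipes it out. Increment 65 ends at excess 65 × $1,250 = $81,250, so the highest qualifying income is $15,200 + $81,250 = $96,450.

$96,450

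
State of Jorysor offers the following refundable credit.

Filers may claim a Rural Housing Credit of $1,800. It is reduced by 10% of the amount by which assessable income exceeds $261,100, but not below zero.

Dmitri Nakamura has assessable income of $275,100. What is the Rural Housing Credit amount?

$400

Rural Housing Credit: 10% of the $14,000 excess over $261,100 is $1,400; credit = $1,800 − $1,400 = $400.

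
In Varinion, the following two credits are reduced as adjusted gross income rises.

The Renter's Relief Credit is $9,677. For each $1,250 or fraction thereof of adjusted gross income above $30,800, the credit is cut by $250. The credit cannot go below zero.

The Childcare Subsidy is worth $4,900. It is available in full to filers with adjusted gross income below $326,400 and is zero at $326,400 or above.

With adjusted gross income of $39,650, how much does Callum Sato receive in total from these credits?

Renter's Relief Credit: income exceeds $30,800 by $8,850, which is 8 full-or-partial $1,250 increments; reduction = 8 × $250 = $2,000, leaving $7,677.
Childcare Subsidy: $39,650 is below the $326,400 cutoff, so the full $4,900 applies.
Total: $7,677 + $4,900 = $12,577.

$12,577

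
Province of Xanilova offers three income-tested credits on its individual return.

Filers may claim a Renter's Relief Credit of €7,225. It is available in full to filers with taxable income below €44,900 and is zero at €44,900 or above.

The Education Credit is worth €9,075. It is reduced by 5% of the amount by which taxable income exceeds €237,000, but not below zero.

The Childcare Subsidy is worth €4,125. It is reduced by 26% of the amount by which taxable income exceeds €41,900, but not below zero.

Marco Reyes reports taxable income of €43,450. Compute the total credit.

Renter's Relief Credit: €43,450 is below the €44,900 cutoff, so the full €7,225 applies.
Education Credit: €43,450 is at or below the €237,000 threshold, so the full €9,075 applies.
Childcare Subsidy: 26% of the €1,550 excess over €41,900 is €403; credit = €4,125 − €403 = €3,722.
Total: €7,225 + €9,075 + €3,722 = €20,022.

€20,022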